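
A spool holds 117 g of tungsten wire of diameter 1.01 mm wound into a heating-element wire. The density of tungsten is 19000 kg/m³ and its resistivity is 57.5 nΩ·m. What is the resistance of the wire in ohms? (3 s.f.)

0.552 Ω

ρ = 57.5 nΩ·m = 5.75×10^-8 Ω·m
A = π(d/2)² = π(5.0500e-04 m)² = 8.0118e-07 m²
L = m/(density·A) = 0.117/(19000×8.0118e-07) = 7.686 m
R = ρL/A = (5.75×10^-8)(7.686)/(8.0118e-07) = 0.552 Ω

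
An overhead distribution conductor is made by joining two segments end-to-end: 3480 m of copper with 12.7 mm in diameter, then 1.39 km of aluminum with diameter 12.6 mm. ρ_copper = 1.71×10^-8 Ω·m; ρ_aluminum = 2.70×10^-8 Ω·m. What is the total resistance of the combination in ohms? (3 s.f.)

0.771 Ω

Segment 1: A = π(d/2)² = π(6.3500e-03 m)² = 1.267e-04 m²
R₁ = ρL/A = (1.71×10^-8)(3480)/(1.267e-04) = 0.4698 Ω
Segment 2: A = π(d/2)² = π(6.3000e-03 m)² = 1.247e-04 m²
R₂ = (2.70×10^-8)(1390)/(1.247e-04) = 0.301 Ω
R = R₁ + R₂ = 0.771 Ω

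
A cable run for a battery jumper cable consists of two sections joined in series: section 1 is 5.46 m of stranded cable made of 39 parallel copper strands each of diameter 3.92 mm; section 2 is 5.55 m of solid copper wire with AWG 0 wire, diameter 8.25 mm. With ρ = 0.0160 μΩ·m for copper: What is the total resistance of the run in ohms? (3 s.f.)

0.00185 Ω

ρ = 0.0160 μΩ·m = 1.60×10^-8 Ω·m
Section 1: A_strand = π(1.9600e-03)² = 1.207e-05 m²; R₁ = ρL/(N·A_s) = (1.60×10^-8)(5.46)/(39×1.207e-05) = 1.856×10^-4 Ω
Section 2: A = π(8.25/2 mm)² = π(4.1250e-03 m)² = 5.346e-05 m²
R₂ = (1.60×10^-8)(5.55)/(5.346e-05) = 0.001661 Ω
R = R₁ + R₂ = 0.00185 Ω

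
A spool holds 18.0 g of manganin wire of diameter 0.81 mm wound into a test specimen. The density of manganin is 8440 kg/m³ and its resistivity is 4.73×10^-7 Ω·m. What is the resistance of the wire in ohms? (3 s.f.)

A = π(d/2)² = π(4.0500e-04 m)² = 5.1530e-07 m²
L = m/(density·A) = 0.018/(8440×5.1530e-07) = 4.139 m
R = ρL/A = (4.73×10^-7)(4.139)/(5.1530e-07) = 3.80 Ω

3.80 Ω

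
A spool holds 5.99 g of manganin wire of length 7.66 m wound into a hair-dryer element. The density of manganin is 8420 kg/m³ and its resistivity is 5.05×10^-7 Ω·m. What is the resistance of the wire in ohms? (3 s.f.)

41.7 Ω

A = m/(density·L) = 0.00599/(8420×7.66) = 9.2872e-08 m²
R = ρL/A = (5.05×10^-7)(7.66)/(9.2872e-08) = 41.7 Ω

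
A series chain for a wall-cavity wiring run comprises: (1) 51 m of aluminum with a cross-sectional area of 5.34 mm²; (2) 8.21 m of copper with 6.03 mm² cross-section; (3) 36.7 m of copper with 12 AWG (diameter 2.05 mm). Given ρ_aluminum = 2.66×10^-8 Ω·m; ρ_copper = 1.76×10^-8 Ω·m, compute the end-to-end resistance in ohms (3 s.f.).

0.474 Ω

Seg 1: A = 5.34 mm² = 5.340e-06 m²
R_1 = (2.66×10^-8)(51)/(5.340e-06) = 0.254 Ω
Seg 2: A = 6.03 mm² = 6.030e-06 m²
R_2 = (1.76×10^-8)(8.21)/(6.030e-06) = 0.02396 Ω
Seg 3: A = π(2.05/2 mm)² = π(1.0250e-03 m)² = 3.301e-06 m²
R_3 = (1.76×10^-8)(36.7)/(3.301e-06) = 0.1957 Ω
R_total = R_1 + R_2 + R_3 = 0.474 Ω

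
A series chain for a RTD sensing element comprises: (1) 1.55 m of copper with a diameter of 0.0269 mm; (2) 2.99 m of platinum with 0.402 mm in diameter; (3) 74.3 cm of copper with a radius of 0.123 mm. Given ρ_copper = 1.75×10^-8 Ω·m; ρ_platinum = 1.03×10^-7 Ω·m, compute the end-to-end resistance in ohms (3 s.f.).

Seg 1: A = π(d/2)² = π(1.3450e-05 m)² = 5.683e-10 m²
R_1 = (1.75×10^-8)(1.55)/(5.683e-10) = 47.73 Ω
Seg 2: A = π(d/2)² = π(2.0100e-04 m)² = 1.269e-07 m²
R_2 = (1.03×10^-7)(2.99)/(1.269e-07) = 2.426 Ω
Seg 3: A = πr² = π(1.2300e-04 m)² = 4.753e-08 m²
R_3 = (1.75×10^-8)(0.743)/(4.753e-08) = 0.2736 Ω
R_total = R_1 + R_2 + R_3 = 50.4 Ω

50.4 Ω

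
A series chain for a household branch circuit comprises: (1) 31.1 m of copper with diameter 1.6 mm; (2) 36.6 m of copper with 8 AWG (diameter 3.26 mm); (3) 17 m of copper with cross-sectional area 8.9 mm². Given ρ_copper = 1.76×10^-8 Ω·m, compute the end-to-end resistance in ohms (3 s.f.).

0.383 Ω

Seg 1: A = π(d/2)² = π(8.0000e-04 m)² = 2.011e-06 m²
R_1 = (1.76×10^-8)(31.1)/(2.011e-06) = 0.2722 Ω
Seg 2: A = π(3.26/2 mm)² = π(1.6300e-03 m)² = 8.347e-06 m²
R_2 = (1.76×10^-8)(36.6)/(8.347e-06) = 0.07717 Ω
Seg 3: A = 8.9 mm² = 8.900e-06 m²
R_3 = (1.76×10^-8)(17)/(8.900e-06) = 0.03362 Ω
R_total = R_1 + R_2 + R_3 = 0.383 Ω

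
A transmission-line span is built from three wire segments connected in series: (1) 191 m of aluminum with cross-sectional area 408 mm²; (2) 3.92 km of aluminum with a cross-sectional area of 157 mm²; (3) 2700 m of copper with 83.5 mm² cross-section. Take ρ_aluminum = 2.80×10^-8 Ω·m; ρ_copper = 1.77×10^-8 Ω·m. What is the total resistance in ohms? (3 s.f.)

Seg 1: A = 408 mm² = 4.080e-04 m²
R_1 = (2.80×10^-8)(191)/(4.080e-04) = 0.01311 Ω
Seg 2: A = 157 mm² = 1.570e-04 m²
R_2 = (2.80×10^-8)(3920)/(1.570e-04) = 0.6991 Ω
Seg 3: A = 83.5 mm² = 8.350e-05 m²
R_3 = (1.77×10^-8)(2700)/(8.350e-05) = 0.5723 Ω
R_total = R_1 + R_2 + R_3 = 1.28 Ω

1.28 Ω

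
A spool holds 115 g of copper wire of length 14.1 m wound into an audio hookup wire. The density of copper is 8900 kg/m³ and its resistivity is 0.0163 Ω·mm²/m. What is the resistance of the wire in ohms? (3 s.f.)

ρ = 0.0163 Ω·mm²/m = 1.63×10^-8 Ω·m
A = m/(density·L) = 0.115/(8900×14.1) = 9.1641e-07 m²
R = ρL/A = (1.63×10^-8)(14.1)/(9.1641e-07) = 0.251 Ω

0.251 Ω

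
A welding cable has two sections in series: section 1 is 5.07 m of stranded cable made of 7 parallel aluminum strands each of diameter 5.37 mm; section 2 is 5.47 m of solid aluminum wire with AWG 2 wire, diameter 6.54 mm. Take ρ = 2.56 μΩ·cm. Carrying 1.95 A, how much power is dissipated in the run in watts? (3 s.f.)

ρ = 2.56 μΩ·cm = 2.56×10^-8 Ω·m
Section 1: A_strand = π(2.6850e-03)² = 2.265e-05 m²; R₁ = ρL/(N·A_s) = (2.56×10^-8)(5.07)/(7×2.265e-05) = 8.187×10^-4 Ω
Section 2: A = π(6.54/2 mm)² = π(3.2700e-03 m)² = 3.359e-05 m²
R₂ = (2.56×10^-8)(5.47)/(3.359e-05) = 0.004169 Ω
R = R₁ + R₂ = 0.004987 Ω
P = I²R = (1.95)² × 0.004987 = 0.0190 W

0.0190 W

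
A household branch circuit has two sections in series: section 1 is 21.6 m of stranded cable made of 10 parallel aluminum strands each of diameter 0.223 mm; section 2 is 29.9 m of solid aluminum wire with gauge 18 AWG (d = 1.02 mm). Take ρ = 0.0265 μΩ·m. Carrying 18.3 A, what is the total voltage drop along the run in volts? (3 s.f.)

ρ = 0.0265 μΩ·m = 2.65×10^-8 Ω·m
Section 1: A_strand = π(1.1150e-04)² = 3.906e-08 m²; R₁ = ρL/(N·A_s) = (2.65×10^-8)(21.6)/(10×3.906e-08) = 1.466 Ω
Section 2: A = π(1.02/2 mm)² = π(5.1000e-04 m)² = 8.171e-07 m²
R₂ = (2.65×10^-8)(29.9)/(8.171e-07) = 0.9697 Ω
R = R₁ + R₂ = 2.435 Ω
V = IR = 18.3 × 2.435 = 44.6 V

44.6 V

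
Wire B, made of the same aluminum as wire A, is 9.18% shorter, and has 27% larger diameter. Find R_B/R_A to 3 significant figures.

R ∝ L/d², so R_B/R_A = (1 − 9.18/100) × (1 + 27/100)⁻²
= 0.9082 × 0.62 = 0.563

0.563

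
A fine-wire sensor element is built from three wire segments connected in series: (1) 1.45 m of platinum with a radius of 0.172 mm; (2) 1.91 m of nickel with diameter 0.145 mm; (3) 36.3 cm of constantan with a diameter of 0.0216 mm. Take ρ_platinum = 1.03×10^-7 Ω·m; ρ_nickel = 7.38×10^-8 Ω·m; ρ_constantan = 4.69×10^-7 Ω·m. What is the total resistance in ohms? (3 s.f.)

Seg 1: A = πr² = π(1.7200e-04 m)² = 9.294e-08 m²
R_1 = (1.03×10^-7)(1.45)/(9.294e-08) = 1.607 Ω
Seg 2: A = π(d/2)² = π(7.2500e-05 m)² = 1.651e-08 m²
R_2 = (7.38×10^-8)(1.91)/(1.651e-08) = 8.536 Ω
Seg 3: A = π(d/2)² = π(1.0800e-05 m)² = 3.664e-10 m²
R_3 = (4.69×10^-7)(0.363)/(3.664e-10) = 464.6 Ω
R_total = R_1 + R_2 + R_3 = 475 Ω

475 Ω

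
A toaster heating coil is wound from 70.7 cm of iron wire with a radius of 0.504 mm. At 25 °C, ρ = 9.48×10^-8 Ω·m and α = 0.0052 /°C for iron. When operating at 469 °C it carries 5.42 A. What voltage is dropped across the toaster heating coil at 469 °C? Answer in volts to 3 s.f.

1.51 V

A = πr² = π(5.0400e-04 m)² = 7.980e-07 m²
R₍25₎ = ρL/A = (9.48×10^-8)(0.707)/(7.980e-07) = 0.08399 Ω
R₍469₎ = R₍25₎(1 + αΔT) = 0.08399 × (1 + 0.0052×444) = 0.2779 Ω
V = IR = 5.42 × 0.2779 = 1.51 V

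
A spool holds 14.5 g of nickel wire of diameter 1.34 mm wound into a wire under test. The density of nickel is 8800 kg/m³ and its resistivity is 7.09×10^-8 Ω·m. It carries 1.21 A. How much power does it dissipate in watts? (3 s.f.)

A = π(d/2)² = π(6.7000e-04 m)² = 1.4103e-06 m²
L = m/(density·A) = 0.0145/(8800×1.4103e-06) = 1.168 m
R = ρL/A = (7.09×10^-8)(1.168)/(1.4103e-06) = 0.05874 Ω
P = I²R = (1.21)² × 0.05874 = 0.0860 W

0.0860 W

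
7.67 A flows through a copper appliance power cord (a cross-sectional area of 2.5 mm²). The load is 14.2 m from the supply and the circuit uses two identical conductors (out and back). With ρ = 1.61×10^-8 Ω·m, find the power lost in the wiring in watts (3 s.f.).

10.8 W

A = 2.5 mm² = 2.500e-06 m²
Total conductor length (both ways) L = 2 × 14.2 = 28.4 m
R = ρL/A = (1.61×10^-8)(28.4)/(2.500e-06) = 0.1829 Ω
P = I²R = (7.67)² × 0.1829 = 10.8 W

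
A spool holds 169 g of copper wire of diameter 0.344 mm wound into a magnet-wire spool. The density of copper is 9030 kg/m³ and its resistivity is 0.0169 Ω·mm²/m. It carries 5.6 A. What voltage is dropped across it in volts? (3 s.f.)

ρ = 0.0169 Ω·mm²/m = 1.69×10^-8 Ω·m
A = π(d/2)² = π(1.7200e-04 m)² = 9.2941e-08 m²
L = m/(density·A) = 0.169/(9030×9.2941e-08) = 201.4 m
R = ρL/A = (1.69×10^-8)(201.4)/(9.2941e-08) = 36.62 Ω
V = IR = 5.6 × 36.62 = 205 V

205 V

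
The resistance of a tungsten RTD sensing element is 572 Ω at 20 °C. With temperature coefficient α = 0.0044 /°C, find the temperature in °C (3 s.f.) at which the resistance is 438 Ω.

R = R₀(1 + α(T − T₀)) ⇒ T = T₀ + (R/R₀ − 1)/α
T = 20 + (438/572 − 1)/0.0044 = 20 + (-0.2343)/0.0044 = -33.2 °C

-33.2 °C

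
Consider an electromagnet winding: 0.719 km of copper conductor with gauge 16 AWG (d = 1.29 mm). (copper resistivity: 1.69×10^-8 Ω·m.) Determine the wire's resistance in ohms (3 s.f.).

A = π(1.29/2 mm)² = π(6.4500e-04 m)² = 1.307e-06 m²
R = ρL/A = (1.69×10^-8)(719 m)/(1.307e-06 m²) = 9.30 Ω

9.30 Ω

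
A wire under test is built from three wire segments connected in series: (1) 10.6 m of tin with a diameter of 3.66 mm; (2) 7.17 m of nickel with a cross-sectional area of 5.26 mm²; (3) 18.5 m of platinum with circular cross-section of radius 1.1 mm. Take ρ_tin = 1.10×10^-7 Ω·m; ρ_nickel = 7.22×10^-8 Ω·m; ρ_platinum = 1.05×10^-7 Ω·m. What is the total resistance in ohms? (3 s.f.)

Seg 1: A = π(d/2)² = π(1.8300e-03 m)² = 1.052e-05 m²
R_1 = (1.10×10^-7)(10.6)/(1.052e-05) = 0.1108 Ω
Seg 2: A = 5.26 mm² = 5.260e-06 m²
R_2 = (7.22×10^-8)(7.17)/(5.260e-06) = 0.09842 Ω
Seg 3: A = πr² = π(1.1000e-03 m)² = 3.801e-06 m²
R_3 = (1.05×10^-7)(18.5)/(3.801e-06) = 0.511 Ω
R_total = R_1 + R_2 + R_3 = 0.720 Ω

0.720 Ω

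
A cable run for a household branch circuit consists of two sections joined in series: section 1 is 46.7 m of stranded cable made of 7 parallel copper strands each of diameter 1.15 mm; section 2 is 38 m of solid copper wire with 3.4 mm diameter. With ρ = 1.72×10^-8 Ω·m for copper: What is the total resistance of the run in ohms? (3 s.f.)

0.182 Ω

Section 1: A_strand = π(5.7500e-04)² = 1.039e-06 m²; R₁ = ρL/(N·A_s) = (1.72×10^-8)(46.7)/(7×1.039e-06) = 0.1105 Ω
Section 2: A = π(d/2)² = π(1.7000e-03 m)² = 9.079e-06 m²
R₂ = (1.72×10^-8)(38)/(9.079e-06) = 0.07199 Ω
R = R₁ + R₂ = 0.182 Ω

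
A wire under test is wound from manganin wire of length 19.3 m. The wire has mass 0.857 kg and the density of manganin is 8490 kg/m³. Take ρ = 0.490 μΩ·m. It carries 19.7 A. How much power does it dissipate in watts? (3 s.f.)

702 W

ρ = 0.490 μΩ·m = 4.90×10^-7 Ω·m
A = m/(density·L) = 0.857/(8490×19.3) = 5.2302e-06 m²
R = ρL/A = (4.90×10^-7)(19.3)/(5.2302e-06) = 1.808 Ω
P = I²R = (19.7)² × 1.808 = 702 W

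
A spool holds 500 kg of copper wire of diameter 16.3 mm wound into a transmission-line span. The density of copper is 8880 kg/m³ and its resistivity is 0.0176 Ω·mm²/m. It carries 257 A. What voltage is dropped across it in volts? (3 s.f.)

5.85 V

ρ = 0.0176 Ω·mm²/m = 1.76×10^-8 Ω·m
A = π(d/2)² = π(8.1500e-03 m)² = 2.0867e-04 m²
L = m/(density·A) = 500/(8880×2.0867e-04) = 269.8 m
R = ρL/A = (1.76×10^-8)(269.8)/(2.0867e-04) = 0.02276 Ω
V = IR = 257 × 0.02276 = 5.85 V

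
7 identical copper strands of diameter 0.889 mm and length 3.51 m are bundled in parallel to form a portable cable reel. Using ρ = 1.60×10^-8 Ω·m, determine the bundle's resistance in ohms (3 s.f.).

A_strand = π(4.4450e-04 m)² = 6.207e-07 m²
R_strand = ρL/A = (1.60×10^-8)(3.51)/(6.207e-07) = 0.09048 Ω
R_total = R_strand/N = 0.09048/7 = 0.0129 Ω

0.0129 Ω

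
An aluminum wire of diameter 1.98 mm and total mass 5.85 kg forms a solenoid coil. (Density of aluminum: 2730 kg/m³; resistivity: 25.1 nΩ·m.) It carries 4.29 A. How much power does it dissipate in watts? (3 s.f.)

104 W

ρ = 25.1 nΩ·m = 2.51×10^-8 Ω·m
A = π(d/2)² = π(9.9000e-04 m)² = 3.0791e-06 m²
L = m/(density·A) = 5.85/(2730×3.0791e-06) = 695.9 m
R = ρL/A = (2.51×10^-8)(695.9)/(3.0791e-06) = 5.673 Ω
P = I²R = (4.29)² × 5.673 = 104 W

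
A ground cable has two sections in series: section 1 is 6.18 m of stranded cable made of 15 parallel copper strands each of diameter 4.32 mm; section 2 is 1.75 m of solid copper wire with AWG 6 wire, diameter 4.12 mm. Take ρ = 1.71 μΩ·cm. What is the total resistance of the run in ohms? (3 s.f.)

ρ = 1.71 μΩ·cm = 1.71×10^-8 Ω·m
Section 1: A_strand = π(2.1600e-03)² = 1.466e-05 m²; R₁ = ρL/(N·A_s) = (1.71×10^-8)(6.18)/(15×1.466e-05) = 4.807×10^-4 Ω
Section 2: A = π(4.12/2 mm)² = π(2.0600e-03 m)² = 1.333e-05 m²
R₂ = (1.71×10^-8)(1.75)/(1.333e-05) = 0.002245 Ω
R = R₁ + R₂ = 0.00273 Ω

0.00273 Ω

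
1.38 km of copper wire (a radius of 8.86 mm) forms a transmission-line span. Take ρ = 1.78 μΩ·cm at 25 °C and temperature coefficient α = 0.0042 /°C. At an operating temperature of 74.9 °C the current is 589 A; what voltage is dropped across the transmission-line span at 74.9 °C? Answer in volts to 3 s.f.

ρ = 1.78 μΩ·cm = 1.78×10^-8 Ω·m
A = πr² = π(8.8600e-03 m)² = 2.466e-04 m²
R₍25₎ = ρL/A = (1.78×10^-8)(1380)/(2.466e-04) = 0.09961 Ω
R₍74.9₎ = R₍25₎(1 + αΔT) = 0.09961 × (1 + 0.0042×49.9) = 0.1205 Ω
V = IR = 589 × 0.1205 = 71.0 V

71.0 V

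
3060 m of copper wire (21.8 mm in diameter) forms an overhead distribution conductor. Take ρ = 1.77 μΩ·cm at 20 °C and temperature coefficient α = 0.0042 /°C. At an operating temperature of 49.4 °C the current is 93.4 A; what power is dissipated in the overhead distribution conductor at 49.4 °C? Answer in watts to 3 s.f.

ρ = 1.77 μΩ·cm = 1.77×10^-8 Ω·m
A = π(d/2)² = π(1.0900e-02 m)² = 3.733e-04 m²
R₍20₎ = ρL/A = (1.77×10^-8)(3060)/(3.733e-04) = 0.1451 Ω
R₍49.4₎ = R₍20₎(1 + αΔT) = 0.1451 × (1 + 0.0042×29.4) = 0.163 Ω
P = I²R = (93.4)² × 0.163 = 1420 W

1420 W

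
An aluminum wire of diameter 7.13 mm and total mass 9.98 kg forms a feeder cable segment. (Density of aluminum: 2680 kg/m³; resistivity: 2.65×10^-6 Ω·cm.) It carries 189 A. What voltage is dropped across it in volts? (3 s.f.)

11.7 V

ρ = 2.65×10^-6 Ω·cm = 2.65×10^-8 Ω·m
A = π(d/2)² = π(3.5650e-03 m)² = 3.9927e-05 m²
L = m/(density·A) = 9.98/(2680×3.9927e-05) = 93.27 m
R = ρL/A = (2.65×10^-8)(93.27)/(3.9927e-05) = 0.0619 Ω
V = IR = 189 × 0.0619 = 11.7 V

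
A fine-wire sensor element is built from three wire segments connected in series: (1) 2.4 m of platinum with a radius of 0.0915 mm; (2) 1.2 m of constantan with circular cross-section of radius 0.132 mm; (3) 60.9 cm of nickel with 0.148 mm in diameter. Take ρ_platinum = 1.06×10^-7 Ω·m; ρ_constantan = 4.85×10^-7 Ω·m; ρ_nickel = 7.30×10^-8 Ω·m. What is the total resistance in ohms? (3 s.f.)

Seg 1: A = πr² = π(9.1500e-05 m)² = 2.630e-08 m²
R_1 = (1.06×10^-7)(2.4)/(2.630e-08) = 9.672 Ω
Seg 2: A = πr² = π(1.3200e-04 m)² = 5.474e-08 m²
R_2 = (4.85×10^-7)(1.2)/(5.474e-08) = 10.63 Ω
Seg 3: A = π(d/2)² = π(7.4000e-05 m)² = 1.720e-08 m²
R_3 = (7.30×10^-8)(0.609)/(1.720e-08) = 2.584 Ω
R_total = R_1 + R_2 + R_3 = 22.9 Ω

22.9 Ω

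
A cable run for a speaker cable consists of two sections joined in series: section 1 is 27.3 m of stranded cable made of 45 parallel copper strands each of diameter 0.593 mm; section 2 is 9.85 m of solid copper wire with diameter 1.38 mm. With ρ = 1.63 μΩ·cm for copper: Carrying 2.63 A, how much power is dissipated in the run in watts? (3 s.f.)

0.990 W

ρ = 1.63 μΩ·cm = 1.63×10^-8 Ω·m
Section 1: A_strand = π(2.9650e-04)² = 2.762e-07 m²; R₁ = ρL/(N·A_s) = (1.63×10^-8)(27.3)/(45×2.762e-07) = 0.0358 Ω
Section 2: A = π(d/2)² = π(6.9000e-04 m)² = 1.496e-06 m²
R₂ = (1.63×10^-8)(9.85)/(1.496e-06) = 0.1073 Ω
R = R₁ + R₂ = 0.1431 Ω
P = I²R = (2.63)² × 0.1431 = 0.990 W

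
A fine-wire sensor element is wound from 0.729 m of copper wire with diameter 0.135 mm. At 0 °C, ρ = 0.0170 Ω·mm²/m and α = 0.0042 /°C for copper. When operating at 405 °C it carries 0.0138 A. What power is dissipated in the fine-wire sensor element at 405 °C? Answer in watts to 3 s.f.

ρ = 0.0170 Ω·mm²/m = 1.70×10^-8 Ω·m
A = π(d/2)² = π(6.7500e-05 m)² = 1.431e-08 m²
R₍0₎ = ρL/A = (1.70×10^-8)(0.729)/(1.431e-08) = 0.8658 Ω
R₍405₎ = R₍0₎(1 + αΔT) = 0.8658 × (1 + 0.0042×405) = 2.339 Ω
P = I²R = (0.0138)² × 2.339 = 4.45×10^-4 W

4.45×10^-4 W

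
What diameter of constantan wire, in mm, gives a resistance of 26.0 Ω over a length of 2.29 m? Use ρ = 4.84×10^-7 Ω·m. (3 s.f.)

A = ρL/R = (4.84×10^-7)(2.29)/(26) = 4.263e-08 m²
d = 2√(A/π) = 2.330e-04 m = 0.233 mm

0.233 mm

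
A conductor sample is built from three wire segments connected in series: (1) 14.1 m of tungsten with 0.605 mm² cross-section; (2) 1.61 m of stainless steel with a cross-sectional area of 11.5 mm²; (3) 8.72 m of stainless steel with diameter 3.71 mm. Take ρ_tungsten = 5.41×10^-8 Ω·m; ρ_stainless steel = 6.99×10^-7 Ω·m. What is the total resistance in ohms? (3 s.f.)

1.92 Ω

Seg 1: A = 0.605 mm² = 6.050e-07 m²
R_1 = (5.41×10^-8)(14.1)/(6.050e-07) = 1.261 Ω
Seg 2: A = 11.5 mm² = 1.150e-05 m²
R_2 = (6.99×10^-7)(1.61)/(1.150e-05) = 0.09786 Ω
Seg 3: A = π(d/2)² = π(1.8550e-03 m)² = 1.081e-05 m²
R_3 = (6.99×10^-7)(8.72)/(1.081e-05) = 0.5638 Ω
R_total = R_1 + R_2 + R_3 = 1.92 Ω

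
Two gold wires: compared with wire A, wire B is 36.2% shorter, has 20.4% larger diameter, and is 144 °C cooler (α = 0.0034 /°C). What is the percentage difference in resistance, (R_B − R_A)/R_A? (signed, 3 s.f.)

R ∝ ρL/d² with ρ ∝ (1+αΔT), so R_B/R_A = (1 − 36.2/100) × (1 + 20.4/100)⁻² × (1 − 0.0034×144)
= 0.638 × 0.6898 × 0.5104 = 0.2246
(R_B − R_A)/R_A = 0.2246 − 1 = -77.5%

-77.5%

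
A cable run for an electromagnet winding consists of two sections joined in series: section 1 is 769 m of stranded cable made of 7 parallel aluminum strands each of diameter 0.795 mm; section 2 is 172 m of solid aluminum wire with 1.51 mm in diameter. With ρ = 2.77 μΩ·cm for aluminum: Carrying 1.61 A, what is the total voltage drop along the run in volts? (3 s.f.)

ρ = 2.77 μΩ·cm = 2.77×10^-8 Ω·m
Section 1: A_strand = π(3.9750e-04)² = 4.964e-07 m²; R₁ = ρL/(N·A_s) = (2.77×10^-8)(769)/(7×4.964e-07) = 6.13 Ω
Section 2: A = π(d/2)² = π(7.5500e-04 m)² = 1.791e-06 m²
R₂ = (2.77×10^-8)(172)/(1.791e-06) = 2.661 Ω
R = R₁ + R₂ = 8.791 Ω
V = IR = 1.61 × 8.791 = 14.2 V

14.2 V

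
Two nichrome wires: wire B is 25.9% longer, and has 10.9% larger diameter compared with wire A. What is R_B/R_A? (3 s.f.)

1.02

R ∝ L/d², so R_B/R_A = (1 + 25.9/100) × (1 + 10.9/100)⁻²
= 1.259 × 0.8131 = 1.02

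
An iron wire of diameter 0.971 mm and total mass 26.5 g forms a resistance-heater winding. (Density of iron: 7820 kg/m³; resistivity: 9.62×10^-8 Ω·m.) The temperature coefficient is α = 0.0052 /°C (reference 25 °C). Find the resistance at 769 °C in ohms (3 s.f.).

2.89 Ω

A = π(d/2)² = π(4.8550e-04 m)² = 7.4051e-07 m²
L = m/(density·A) = 0.0265/(7820×7.4051e-07) = 4.576 m
R = ρL/A = (9.62×10^-8)(4.576)/(7.4051e-07) = 0.5945 Ω
R(769 °C) = 0.5945 × (1 + 0.0052×744) = 2.89 Ω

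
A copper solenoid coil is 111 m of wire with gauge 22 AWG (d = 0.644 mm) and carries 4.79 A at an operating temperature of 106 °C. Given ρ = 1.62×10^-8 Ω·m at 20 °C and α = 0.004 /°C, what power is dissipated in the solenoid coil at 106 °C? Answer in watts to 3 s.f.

170 W

A = π(0.644/2 mm)² = π(3.2200e-04 m)² = 3.257e-07 m²
R₍20₎ = ρL/A = (1.62×10^-8)(111)/(3.257e-07) = 5.52 Ω
R₍106₎ = R₍20₎(1 + αΔT) = 5.52 × (1 + 0.004×86) = 7.42 Ω
P = I²R = (4.79)² × 7.42 = 170 W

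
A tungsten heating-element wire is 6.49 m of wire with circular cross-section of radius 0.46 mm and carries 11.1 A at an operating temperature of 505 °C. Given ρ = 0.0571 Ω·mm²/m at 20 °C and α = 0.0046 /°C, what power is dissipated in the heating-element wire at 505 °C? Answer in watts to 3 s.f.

222 W

ρ = 0.0571 Ω·mm²/m = 5.71×10^-8 Ω·m
A = πr² = π(4.6000e-04 m)² = 6.648e-07 m²
R₍20₎ = ρL/A = (5.71×10^-8)(6.49)/(6.648e-07) = 0.5575 Ω
R₍505₎ = R₍20₎(1 + αΔT) = 0.5575 × (1 + 0.0046×485) = 1.801 Ω
P = I²R = (11.1)² × 1.801 = 222 W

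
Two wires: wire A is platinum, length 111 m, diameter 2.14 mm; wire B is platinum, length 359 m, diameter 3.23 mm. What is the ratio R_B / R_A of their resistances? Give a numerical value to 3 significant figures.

1.42

R ∝ ρL/d², so R_B/R_A = (L_B/L_A) × (d_A/d_B)²
= (359/111) × (2.14/3.23)² = 1.42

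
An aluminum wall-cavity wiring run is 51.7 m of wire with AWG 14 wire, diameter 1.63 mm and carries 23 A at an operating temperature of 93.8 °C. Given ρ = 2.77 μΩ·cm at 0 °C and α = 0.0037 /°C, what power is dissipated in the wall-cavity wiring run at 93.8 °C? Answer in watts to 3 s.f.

ρ = 2.77 μΩ·cm = 2.77×10^-8 Ω·m
A = π(1.63/2 mm)² = π(8.1500e-04 m)² = 2.087e-06 m²
R₍0₎ = ρL/A = (2.77×10^-8)(51.7)/(2.087e-06) = 0.6863 Ω
R₍93.8₎ = R₍0₎(1 + αΔT) = 0.6863 × (1 + 0.0037×93.8) = 0.9245 Ω
P = I²R = (23)² × 0.9245 = 489 W

489 W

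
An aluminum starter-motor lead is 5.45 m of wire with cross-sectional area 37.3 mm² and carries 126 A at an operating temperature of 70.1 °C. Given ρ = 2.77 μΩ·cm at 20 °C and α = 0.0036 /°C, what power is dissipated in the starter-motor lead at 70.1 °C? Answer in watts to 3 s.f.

ρ = 2.77 μΩ·cm = 2.77×10^-8 Ω·m
A = 37.3 mm² = 3.730e-05 m²
R₍20₎ = ρL/A = (2.77×10^-8)(5.45)/(3.730e-05) = 0.004047 Ω
R₍70.1₎ = R₍20₎(1 + αΔT) = 0.004047 × (1 + 0.0036×50.1) = 0.004777 Ω
P = I²R = (126)² × 0.004777 = 75.8 W

75.8 W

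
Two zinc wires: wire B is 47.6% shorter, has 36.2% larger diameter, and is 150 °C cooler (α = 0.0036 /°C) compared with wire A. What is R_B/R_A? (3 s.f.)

R ∝ ρL/d² with ρ ∝ (1+αΔT), so R_B/R_A = (1 − 47.6/100) × (1 + 36.2/100)⁻² × (1 − 0.0036×150)
= 0.524 × 0.5391 × 0.46 = 0.130

0.130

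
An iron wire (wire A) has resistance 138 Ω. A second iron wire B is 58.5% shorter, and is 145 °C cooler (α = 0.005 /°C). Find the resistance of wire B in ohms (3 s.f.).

15.7 Ω

R ∝ ρL/d² with ρ ∝ (1+αΔT), so R_B/R_A = (1 − 58.5/100) × (1 − 0.005×145)
= 0.415 × 0.275 = 0.1141
R_B = 0.1141 × 138 = 15.7 Ω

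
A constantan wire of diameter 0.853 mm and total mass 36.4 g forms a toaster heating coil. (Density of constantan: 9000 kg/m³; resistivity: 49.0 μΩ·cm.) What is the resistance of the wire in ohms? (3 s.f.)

ρ = 49.0 μΩ·cm = 4.90×10^-7 Ω·m
A = π(d/2)² = π(4.2650e-04 m)² = 5.7146e-07 m²
L = m/(density·A) = 0.0364/(9000×5.7146e-07) = 7.077 m
R = ρL/A = (4.90×10^-7)(7.077)/(5.7146e-07) = 6.07 Ω

6.07 Ω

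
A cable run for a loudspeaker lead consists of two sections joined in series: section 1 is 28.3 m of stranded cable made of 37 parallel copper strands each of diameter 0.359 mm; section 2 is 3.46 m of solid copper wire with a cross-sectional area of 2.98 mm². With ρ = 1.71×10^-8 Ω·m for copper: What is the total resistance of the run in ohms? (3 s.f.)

Section 1: A_strand = π(1.7950e-04)² = 1.012e-07 m²; R₁ = ρL/(N·A_s) = (1.71×10^-8)(28.3)/(37×1.012e-07) = 0.1292 Ω
Section 2: A = 2.98 mm² = 2.980e-06 m²
R₂ = (1.71×10^-8)(3.46)/(2.980e-06) = 0.01985 Ω
R = R₁ + R₂ = 0.149 Ω

0.149 Ω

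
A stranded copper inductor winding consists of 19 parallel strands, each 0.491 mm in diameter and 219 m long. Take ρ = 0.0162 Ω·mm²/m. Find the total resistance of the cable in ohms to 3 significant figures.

0.986 Ω

ρ = 0.0162 Ω·mm²/m = 1.62×10^-8 Ω·m
A_strand = π(2.4550e-04 m)² = 1.893e-07 m²
R_strand = ρL/A = (1.62×10^-8)(219)/(1.893e-07) = 18.74 Ω
R_total = R_strand/N = 18.74/19 = 0.986 Ω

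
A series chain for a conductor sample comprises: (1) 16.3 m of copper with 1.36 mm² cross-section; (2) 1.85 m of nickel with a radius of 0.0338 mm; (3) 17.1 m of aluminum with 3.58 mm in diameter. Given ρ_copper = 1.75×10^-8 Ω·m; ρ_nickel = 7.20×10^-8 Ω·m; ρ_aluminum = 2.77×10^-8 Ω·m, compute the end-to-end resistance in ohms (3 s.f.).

Seg 1: A = 1.36 mm² = 1.360e-06 m²
R_1 = (1.75×10^-8)(16.3)/(1.360e-06) = 0.2097 Ω
Seg 2: A = πr² = π(3.3800e-05 m)² = 3.589e-09 m²
R_2 = (7.20×10^-8)(1.85)/(3.589e-09) = 37.11 Ω
Seg 3: A = π(d/2)² = π(1.7900e-03 m)² = 1.007e-05 m²
R_3 = (2.77×10^-8)(17.1)/(1.007e-05) = 0.04706 Ω
R_total = R_1 + R_2 + R_3 = 37.4 Ω

37.4 Ω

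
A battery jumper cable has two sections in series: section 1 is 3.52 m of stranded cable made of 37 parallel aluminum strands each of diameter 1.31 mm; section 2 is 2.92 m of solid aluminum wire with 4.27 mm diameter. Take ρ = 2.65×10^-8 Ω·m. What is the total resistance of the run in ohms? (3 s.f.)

Section 1: A_strand = π(6.5500e-04)² = 1.348e-06 m²; R₁ = ρL/(N·A_s) = (2.65×10^-8)(3.52)/(37×1.348e-06) = 0.00187 Ω
Section 2: A = π(d/2)² = π(2.1350e-03 m)² = 1.432e-05 m²
R₂ = (2.65×10^-8)(2.92)/(1.432e-05) = 0.005404 Ω
R = R₁ + R₂ = 0.00727 Ω

0.00727 Ω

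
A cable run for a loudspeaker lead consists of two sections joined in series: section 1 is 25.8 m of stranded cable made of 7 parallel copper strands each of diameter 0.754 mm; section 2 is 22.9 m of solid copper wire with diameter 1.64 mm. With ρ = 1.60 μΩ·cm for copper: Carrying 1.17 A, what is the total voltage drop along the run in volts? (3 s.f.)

ρ = 1.60 μΩ·cm = 1.60×10^-8 Ω·m
Section 1: A_strand = π(3.7700e-04)² = 4.465e-07 m²; R₁ = ρL/(N·A_s) = (1.60×10^-8)(25.8)/(7×4.465e-07) = 0.1321 Ω
Section 2: A = π(d/2)² = π(8.2000e-04 m)² = 2.112e-06 m²
R₂ = (1.60×10^-8)(22.9)/(2.112e-06) = 0.1735 Ω
R = R₁ + R₂ = 0.3055 Ω
V = IR = 1.17 × 0.3055 = 0.357 V

0.357 V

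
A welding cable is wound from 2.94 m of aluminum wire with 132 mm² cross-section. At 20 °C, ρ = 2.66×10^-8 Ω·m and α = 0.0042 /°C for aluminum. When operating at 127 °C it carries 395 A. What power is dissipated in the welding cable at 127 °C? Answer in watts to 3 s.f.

134 W

A = 132 mm² = 1.320e-04 m²
R₍20₎ = ρL/A = (2.66×10^-8)(2.94)/(1.320e-04) = 5.925×10^-4 Ω
R₍127₎ = R₍20₎(1 + αΔT) = 5.925×10^-4 × (1 + 0.0042×107) = 8.587×10^-4 Ω
P = I²R = (395)² × 8.587×10^-4 = 134 W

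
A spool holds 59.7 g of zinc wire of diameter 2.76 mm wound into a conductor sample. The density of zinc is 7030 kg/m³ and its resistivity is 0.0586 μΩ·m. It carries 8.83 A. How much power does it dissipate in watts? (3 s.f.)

ρ = 0.0586 μΩ·m = 5.86×10^-8 Ω·m
A = π(d/2)² = π(1.3800e-03 m)² = 5.9828e-06 m²
L = m/(density·A) = 0.0597/(7030×5.9828e-06) = 1.419 m
R = ρL/A = (5.86×10^-8)(1.419)/(5.9828e-06) = 0.0139 Ω
P = I²R = (8.83)² × 0.0139 = 1.08 W

1.08 W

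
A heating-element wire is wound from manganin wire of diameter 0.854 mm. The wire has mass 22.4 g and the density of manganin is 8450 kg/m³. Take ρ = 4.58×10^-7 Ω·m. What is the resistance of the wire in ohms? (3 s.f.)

A = π(d/2)² = π(4.2700e-04 m)² = 5.7280e-07 m²
L = m/(density·A) = 0.0224/(8450×5.7280e-07) = 4.628 m
R = ρL/A = (4.58×10^-7)(4.628)/(5.7280e-07) = 3.70 Ω

3.70 Ω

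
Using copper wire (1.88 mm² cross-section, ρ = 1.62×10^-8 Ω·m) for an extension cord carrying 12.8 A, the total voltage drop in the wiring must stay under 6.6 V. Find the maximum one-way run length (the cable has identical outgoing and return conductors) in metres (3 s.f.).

29.9 m

A = 1.88 mm² = 1.880e-06 m²
L_max = V_max·A/(2·ρI) = (6.6)(1.880e-06)/(2×1.62×10^-8×12.8) = 29.9 m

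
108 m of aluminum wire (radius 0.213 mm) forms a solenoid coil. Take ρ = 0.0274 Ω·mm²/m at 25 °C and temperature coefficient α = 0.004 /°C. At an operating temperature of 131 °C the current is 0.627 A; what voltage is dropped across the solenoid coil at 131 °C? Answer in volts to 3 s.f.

ρ = 0.0274 Ω·mm²/m = 2.74×10^-8 Ω·m
A = πr² = π(2.1300e-04 m)² = 1.425e-07 m²
R₍25₎ = ρL/A = (2.74×10^-8)(108)/(1.425e-07) = 20.76 Ω
R₍131₎ = R₍25₎(1 + αΔT) = 20.76 × (1 + 0.004×106) = 29.56 Ω
V = IR = 0.627 × 29.56 = 18.5 V

18.5 V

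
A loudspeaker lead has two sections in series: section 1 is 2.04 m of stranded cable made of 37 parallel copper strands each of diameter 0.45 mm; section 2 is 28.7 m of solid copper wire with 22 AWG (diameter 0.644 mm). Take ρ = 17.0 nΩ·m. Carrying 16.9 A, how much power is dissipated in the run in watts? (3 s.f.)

ρ = 17.0 nΩ·m = 1.70×10^-8 Ω·m
Section 1: A_strand = π(2.2500e-04)² = 1.590e-07 m²; R₁ = ρL/(N·A_s) = (1.70×10^-8)(2.04)/(37×1.590e-07) = 0.005893 Ω
Section 2: A = π(0.644/2 mm)² = π(3.2200e-04 m)² = 3.257e-07 m²
R₂ = (1.70×10^-8)(28.7)/(3.257e-07) = 1.498 Ω
R = R₁ + R₂ = 1.504 Ω
P = I²R = (16.9)² × 1.504 = 429 W

429 W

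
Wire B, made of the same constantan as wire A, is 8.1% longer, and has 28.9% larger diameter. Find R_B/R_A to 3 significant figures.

0.651

R ∝ L/d², so R_B/R_A = (1 + 8.1/100) × (1 + 28.9/100)⁻²
= 1.081 × 0.6019 = 0.651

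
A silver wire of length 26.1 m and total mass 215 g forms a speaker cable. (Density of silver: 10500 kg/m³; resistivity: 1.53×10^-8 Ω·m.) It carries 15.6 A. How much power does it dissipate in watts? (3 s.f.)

A = m/(density·L) = 0.215/(10500×26.1) = 7.8453e-07 m²
R = ρL/A = (1.53×10^-8)(26.1)/(7.8453e-07) = 0.509 Ω
P = I²R = (15.6)² × 0.509 = 124 W

124 W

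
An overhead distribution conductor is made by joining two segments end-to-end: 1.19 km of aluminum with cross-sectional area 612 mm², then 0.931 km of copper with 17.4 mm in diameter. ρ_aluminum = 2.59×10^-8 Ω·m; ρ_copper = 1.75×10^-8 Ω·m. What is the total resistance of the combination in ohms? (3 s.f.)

Segment 1: A = 612 mm² = 6.120e-04 m²
R₁ = ρL/A = (2.59×10^-8)(1190)/(6.120e-04) = 0.05036 Ω
Segment 2: A = π(d/2)² = π(8.7000e-03 m)² = 2.378e-04 m²
R₂ = (1.75×10^-8)(931)/(2.378e-04) = 0.06852 Ω
R = R₁ + R₂ = 0.119 Ω

0.119 Ω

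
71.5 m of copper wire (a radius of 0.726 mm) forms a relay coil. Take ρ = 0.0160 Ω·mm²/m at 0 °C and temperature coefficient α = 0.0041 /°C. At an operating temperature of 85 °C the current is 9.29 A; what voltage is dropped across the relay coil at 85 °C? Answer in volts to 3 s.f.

ρ = 0.0160 Ω·mm²/m = 1.60×10^-8 Ω·m
A = πr² = π(7.2600e-04 m)² = 1.656e-06 m²
R₍0₎ = ρL/A = (1.60×10^-8)(71.5)/(1.656e-06) = 0.6909 Ω
R₍85₎ = R₍0₎(1 + αΔT) = 0.6909 × (1 + 0.0041×85) = 0.9317 Ω
V = IR = 9.29 × 0.9317 = 8.66 V

8.66 V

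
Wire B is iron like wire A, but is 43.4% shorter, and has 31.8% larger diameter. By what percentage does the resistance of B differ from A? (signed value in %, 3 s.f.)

-67.4%

R ∝ L/d², so R_B/R_A = (1 − 43.4/100) × (1 + 31.8/100)⁻²
= 0.566 × 0.5757 = 0.3258
(R_B − R_A)/R_A = 0.3258 − 1 = -67.4%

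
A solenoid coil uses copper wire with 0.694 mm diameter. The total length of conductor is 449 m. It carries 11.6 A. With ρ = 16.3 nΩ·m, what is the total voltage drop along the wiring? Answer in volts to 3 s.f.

ρ = 16.3 nΩ·m = 1.63×10^-8 Ω·m
A = π(d/2)² = π(3.4700e-04 m)² = 3.783e-07 m²
R = ρL/A = (1.63×10^-8)(449)/(3.783e-07) = 19.35 Ω
V = IR = 11.6 × 19.35 = 224 V

224 V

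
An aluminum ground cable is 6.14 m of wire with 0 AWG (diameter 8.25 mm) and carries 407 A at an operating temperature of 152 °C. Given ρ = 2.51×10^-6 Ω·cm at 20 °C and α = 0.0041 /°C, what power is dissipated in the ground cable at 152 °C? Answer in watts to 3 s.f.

ρ = 2.51×10^-6 Ω·cm = 2.51×10^-8 Ω·m
A = π(8.25/2 mm)² = π(4.1250e-03 m)² = 5.346e-05 m²
R₍20₎ = ρL/A = (2.51×10^-8)(6.14)/(5.346e-05) = 0.002883 Ω
R₍152₎ = R₍20₎(1 + αΔT) = 0.002883 × (1 + 0.0041×132) = 0.004443 Ω
P = I²R = (407)² × 0.004443 = 736 W

736 W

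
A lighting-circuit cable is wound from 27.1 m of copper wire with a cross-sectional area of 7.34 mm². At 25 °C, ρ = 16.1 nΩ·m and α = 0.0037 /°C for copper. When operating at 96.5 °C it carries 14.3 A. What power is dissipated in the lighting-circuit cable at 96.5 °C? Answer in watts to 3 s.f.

ρ = 16.1 nΩ·m = 1.61×10^-8 Ω·m
A = 7.34 mm² = 7.340e-06 m²
R₍25₎ = ρL/A = (1.61×10^-8)(27.1)/(7.340e-06) = 0.05944 Ω
R₍96.5₎ = R₍25₎(1 + αΔT) = 0.05944 × (1 + 0.0037×71.5) = 0.07517 Ω
P = I²R = (14.3)² × 0.07517 = 15.4 W

15.4 W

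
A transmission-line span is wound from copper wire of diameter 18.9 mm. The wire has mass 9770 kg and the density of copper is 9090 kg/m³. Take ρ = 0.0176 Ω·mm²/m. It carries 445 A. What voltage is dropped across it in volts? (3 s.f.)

107 V

ρ = 0.0176 Ω·mm²/m = 1.76×10^-8 Ω·m
A = π(d/2)² = π(9.4500e-03 m)² = 2.8055e-04 m²
L = m/(density·A) = 9770/(9090×2.8055e-04) = 3831 m
R = ρL/A = (1.76×10^-8)(3831)/(2.8055e-04) = 0.2403 Ω
V = IR = 445 × 0.2403 = 107 V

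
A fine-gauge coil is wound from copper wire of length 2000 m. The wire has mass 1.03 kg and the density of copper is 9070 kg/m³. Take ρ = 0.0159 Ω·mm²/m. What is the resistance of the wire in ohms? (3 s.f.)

ρ = 0.0159 Ω·mm²/m = 1.59×10^-8 Ω·m
A = m/(density·L) = 1.03/(9070×2000) = 5.6781e-08 m²
R = ρL/A = (1.59×10^-8)(2000)/(5.6781e-08) = 560 Ω

560 Ω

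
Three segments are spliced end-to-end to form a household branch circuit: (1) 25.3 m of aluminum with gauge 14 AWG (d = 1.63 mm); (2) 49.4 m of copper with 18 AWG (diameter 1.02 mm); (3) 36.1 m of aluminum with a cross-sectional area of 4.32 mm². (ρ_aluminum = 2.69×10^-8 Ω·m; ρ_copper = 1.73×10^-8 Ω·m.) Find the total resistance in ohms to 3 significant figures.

Seg 1: A = π(1.63/2 mm)² = π(8.1500e-04 m)² = 2.087e-06 m²
R_1 = (2.69×10^-8)(25.3)/(2.087e-06) = 0.3261 Ω
Seg 2: A = π(1.02/2 mm)² = π(5.1000e-04 m)² = 8.171e-07 m²
R_2 = (1.73×10^-8)(49.4)/(8.171e-07) = 1.046 Ω
Seg 3: A = 4.32 mm² = 4.320e-06 m²
R_3 = (2.69×10^-8)(36.1)/(4.320e-06) = 0.2248 Ω
R_total = R_1 + R_2 + R_3 = 1.60 Ω

1.60 Ω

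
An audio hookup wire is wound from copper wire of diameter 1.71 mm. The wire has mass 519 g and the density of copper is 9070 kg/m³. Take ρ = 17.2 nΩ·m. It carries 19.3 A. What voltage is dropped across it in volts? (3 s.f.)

ρ = 17.2 nΩ·m = 1.72×10^-8 Ω·m
A = π(d/2)² = π(8.5500e-04 m)² = 2.2966e-06 m²
L = m/(density·A) = 0.519/(9070×2.2966e-06) = 24.92 m
R = ρL/A = (1.72×10^-8)(24.92)/(2.2966e-06) = 0.1866 Ω
V = IR = 19.3 × 0.1866 = 3.60 V

3.60 V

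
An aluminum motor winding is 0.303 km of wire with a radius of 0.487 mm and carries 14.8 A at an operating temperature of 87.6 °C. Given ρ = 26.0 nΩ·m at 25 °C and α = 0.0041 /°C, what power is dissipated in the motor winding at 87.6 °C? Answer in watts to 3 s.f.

2910 W

ρ = 26.0 nΩ·m = 2.60×10^-8 Ω·m
A = πr² = π(4.8700e-04 m)² = 7.451e-07 m²
R₍25₎ = ρL/A = (2.60×10^-8)(303)/(7.451e-07) = 10.57 Ω
R₍87.6₎ = R₍25₎(1 + αΔT) = 10.57 × (1 + 0.0041×62.6) = 13.29 Ω
P = I²R = (14.8)² × 13.29 = 2910 W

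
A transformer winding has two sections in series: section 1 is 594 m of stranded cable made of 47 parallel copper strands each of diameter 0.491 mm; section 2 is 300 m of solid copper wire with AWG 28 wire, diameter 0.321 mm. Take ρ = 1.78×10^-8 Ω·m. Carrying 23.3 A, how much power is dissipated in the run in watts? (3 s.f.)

Section 1: A_strand = π(2.4550e-04)² = 1.893e-07 m²; R₁ = ρL/(N·A_s) = (1.78×10^-8)(594)/(47×1.893e-07) = 1.188 Ω
Section 2: A = π(0.321/2 mm)² = π(1.6050e-04 m)² = 8.093e-08 m²
R₂ = (1.78×10^-8)(300)/(8.093e-08) = 65.98 Ω
R = R₁ + R₂ = 67.17 Ω
P = I²R = (23.3)² × 67.17 = 36500 W

36500 W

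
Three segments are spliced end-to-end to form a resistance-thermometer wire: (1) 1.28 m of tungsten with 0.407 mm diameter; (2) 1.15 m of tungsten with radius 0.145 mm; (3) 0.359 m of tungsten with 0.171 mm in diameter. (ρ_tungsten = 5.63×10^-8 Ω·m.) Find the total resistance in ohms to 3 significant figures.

2.41 Ω

Seg 1: A = π(d/2)² = π(2.0350e-04 m)² = 1.301e-07 m²
R_1 = (5.63×10^-8)(1.28)/(1.301e-07) = 0.5539 Ω
Seg 2: A = πr² = π(1.4500e-04 m)² = 6.605e-08 m²
R_2 = (5.63×10^-8)(1.15)/(6.605e-08) = 0.9802 Ω
Seg 3: A = π(d/2)² = π(8.5500e-05 m)² = 2.297e-08 m²
R_3 = (5.63×10^-8)(0.359)/(2.297e-08) = 0.8801 Ω
R_total = R_1 + R_2 + R_3 = 2.41 Ω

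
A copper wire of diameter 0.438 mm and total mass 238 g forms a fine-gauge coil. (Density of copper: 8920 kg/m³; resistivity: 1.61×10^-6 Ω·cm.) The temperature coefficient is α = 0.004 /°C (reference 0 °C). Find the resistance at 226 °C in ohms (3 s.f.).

ρ = 1.61×10^-6 Ω·cm = 1.61×10^-8 Ω·m
A = π(d/2)² = π(2.1900e-04 m)² = 1.5067e-07 m²
L = m/(density·A) = 0.238/(8920×1.5067e-07) = 177.1 m
R = ρL/A = (1.61×10^-8)(177.1)/(1.5067e-07) = 18.92 Ω
R(226 °C) = 18.92 × (1 + 0.004×226) = 36.0 Ω

36.0 Ω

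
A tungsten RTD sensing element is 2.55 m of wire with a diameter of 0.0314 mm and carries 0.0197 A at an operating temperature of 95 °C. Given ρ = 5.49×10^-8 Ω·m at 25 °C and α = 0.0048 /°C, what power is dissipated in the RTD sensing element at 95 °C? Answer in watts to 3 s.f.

0.0937 W

A = π(d/2)² = π(1.5700e-05 m)² = 7.744e-10 m²
R₍25₎ = ρL/A = (5.49×10^-8)(2.55)/(7.744e-10) = 180.8 Ω
R₍95₎ = R₍25₎(1 + αΔT) = 180.8 × (1 + 0.0048×70) = 241.5 Ω
P = I²R = (0.0197)² × 241.5 = 0.0937 W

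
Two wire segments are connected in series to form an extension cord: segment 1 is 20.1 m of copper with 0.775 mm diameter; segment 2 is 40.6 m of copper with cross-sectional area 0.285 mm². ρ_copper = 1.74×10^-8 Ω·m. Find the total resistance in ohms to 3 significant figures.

Segment 1: A = π(d/2)² = π(3.8750e-04 m)² = 4.717e-07 m²
R₁ = ρL/A = (1.74×10^-8)(20.1)/(4.717e-07) = 0.7414 Ω
Segment 2: A = 0.285 mm² = 2.850e-07 m²
R₂ = (1.74×10^-8)(40.6)/(2.850e-07) = 2.479 Ω
R = R₁ + R₂ = 3.22 Ω

3.22 Ω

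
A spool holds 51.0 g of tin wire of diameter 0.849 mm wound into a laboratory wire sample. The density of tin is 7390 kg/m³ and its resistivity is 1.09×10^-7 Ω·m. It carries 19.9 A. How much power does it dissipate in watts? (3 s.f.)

929 W

A = π(d/2)² = π(4.2450e-04 m)² = 5.6612e-07 m²
L = m/(density·A) = 0.051/(7390×5.6612e-07) = 12.19 m
R = ρL/A = (1.09×10^-7)(12.19)/(5.6612e-07) = 2.347 Ω
P = I²R = (19.9)² × 2.347 = 929 W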